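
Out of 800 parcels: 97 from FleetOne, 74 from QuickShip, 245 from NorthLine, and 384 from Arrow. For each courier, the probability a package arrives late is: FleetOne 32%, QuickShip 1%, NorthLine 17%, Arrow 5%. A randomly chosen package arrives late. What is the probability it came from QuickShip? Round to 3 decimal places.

Compute prior × likelihood for every hypothesis:
  FleetOne: 0.12125 × 0.32 = 0.0388
  QuickShip: 0.0925 × 0.01 = 0.000925
  NorthLine: 0.30625 × 0.17 = 0.0520625
  Arrow: 0.48 × 0.05 = 0.024
Sum = 0.1157875.
P(QuickShip | evidence) = 0.000925 / 0.1157875 ≈ 0.008.

0.008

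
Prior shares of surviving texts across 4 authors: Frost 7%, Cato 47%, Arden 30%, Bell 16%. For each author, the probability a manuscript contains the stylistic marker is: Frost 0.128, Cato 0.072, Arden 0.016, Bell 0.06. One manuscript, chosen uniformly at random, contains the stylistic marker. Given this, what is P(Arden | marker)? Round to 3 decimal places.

Compute prior × likelihood for every hypothesis:
  Frost: 0.07 × 0.128 = 0.00896
  Cato: 0.47 × 0.072 = 0.03384
  Arden: 0.3 × 0.016 = 0.0048
  Bell: 0.16 × 0.06 = 0.0096
Total = 0.0572.
P(Arden | evidence) = 0.0048 / 0.0572 ≈ 0.084.

0.084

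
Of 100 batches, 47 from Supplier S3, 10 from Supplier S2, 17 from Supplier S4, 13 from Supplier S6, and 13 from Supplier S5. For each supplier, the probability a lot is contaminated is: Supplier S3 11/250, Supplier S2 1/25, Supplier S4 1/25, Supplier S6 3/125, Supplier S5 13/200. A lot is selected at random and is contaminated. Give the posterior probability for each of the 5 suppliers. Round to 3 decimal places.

Prior × likelihood for each hypothesis:
  Supplier S3: 0.47 × 0.044 = 0.02068
  Supplier S2: 0.1 × 0.04 = 0.004
  Supplier S4: 0.17 × 0.04 = 0.0068
  Supplier S6: 0.13 × 0.024 = 0.00312
  Supplier S5: 0.13 × 0.065 = 0.00845
Normalizing constant = 0.04305.
P(Supplier S3 | contaminated) = 0.02068/0.04305 ≈ 0.480
P(Supplier S2 | contaminated) = 0.004/0.04305 ≈ 0.093
P(Supplier S4 | contaminated) = 0.0068/0.04305 ≈ 0.158
P(Supplier S6 | contaminated) = 0.00312/0.04305 ≈ 0.072
P(Supplier S5 | contaminated) = 0.00845/0.04305 ≈ 0.196

Supplier S3 0.480, Supplier S2 0.093, Supplier S4 0.158, Supplier S6 0.072, Supplier S5 0.196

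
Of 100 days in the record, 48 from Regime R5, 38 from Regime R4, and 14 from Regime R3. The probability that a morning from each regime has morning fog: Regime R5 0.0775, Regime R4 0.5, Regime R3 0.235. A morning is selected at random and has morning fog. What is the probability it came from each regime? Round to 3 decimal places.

Unnormalized posteriors (prior × likelihood):
  Regime R5: 0.48 × 0.0775 = 0.0372
  Regime R4: 0.38 × 0.5 = 0.19
  Regime R3: 0.14 × 0.235 = 0.0329
Total = 0.2601.
P(Regime R5 | fog) = 0.0372/0.2601 ≈ 0.143
P(Regime R4 | fog) = 0.19/0.2601 ≈ 0.730
P(Regime R3 | fog) = 0.0329/0.2601 ≈ 0.126
(Check: 0.143+0.730+0.126 = 0.999.)

Regime R5 0.143, Regime R4 0.730, Regime R3 0.126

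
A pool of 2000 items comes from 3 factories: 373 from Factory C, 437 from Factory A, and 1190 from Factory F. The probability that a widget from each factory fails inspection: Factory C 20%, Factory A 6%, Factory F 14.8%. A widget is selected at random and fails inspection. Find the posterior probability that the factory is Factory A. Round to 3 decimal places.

Compute prior × likelihood for every hypothesis:
  Factory C: 0.1865 × 0.2 = 0.0373
  Factory A: 0.2185 × 0.06 = 0.01311
  Factory F: 0.595 × 0.148 = 0.08806
Total = 0.13847.
P(Factory A | evidence) = 0.01311 / 0.13847 ≈ 0.095.

0.095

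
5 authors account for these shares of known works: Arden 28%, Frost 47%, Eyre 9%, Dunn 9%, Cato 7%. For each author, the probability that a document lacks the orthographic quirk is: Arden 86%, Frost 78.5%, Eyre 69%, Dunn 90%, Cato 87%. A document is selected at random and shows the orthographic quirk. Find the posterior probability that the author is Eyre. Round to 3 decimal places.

0.150

Taking complements, P(quirk | each) = Arden 0.14, Frost 0.215, Eyre 0.31, Dunn 0.1, Cato 0.13.
Compute prior × likelihood for every hypothesis:
  Arden: 0.28 × 0.14 = 0.0392
  Frost: 0.47 × 0.215 = 0.10105
  Eyre: 0.09 × 0.31 = 0.0279
  Dunn: 0.09 × 0.1 = 0.009
  Cato: 0.07 × 0.13 = 0.0091
Normalizing constant = 0.18625.
P(Eyre | evidence) = 0.0279 / 0.18625 ≈ 0.150.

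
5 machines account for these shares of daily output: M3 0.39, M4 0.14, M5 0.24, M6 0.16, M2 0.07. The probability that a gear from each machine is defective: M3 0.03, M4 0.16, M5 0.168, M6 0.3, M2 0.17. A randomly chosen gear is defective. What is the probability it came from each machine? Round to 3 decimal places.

Compute prior × likelihood for every hypothesis:
  M3: 0.39 × 0.03 = 0.0117
  M4: 0.14 × 0.16 = 0.0224
  M5: 0.24 × 0.168 = 0.04032
  M6: 0.16 × 0.3 = 0.048
  M2: 0.07 × 0.17 = 0.0119
Normalizing constant = 0.13432.
P(M3 | defective) = 0.0117/0.13432 ≈ 0.087
P(M4 | defective) = 0.0224/0.13432 ≈ 0.167
P(M5 | defective) = 0.04032/0.13432 ≈ 0.300
P(M6 | defective) = 0.048/0.13432 ≈ 0.357
P(M2 | defective) = 0.0119/0.13432 ≈ 0.089

M3 0.087, M4 0.167, M5 0.300, M6 0.357, M2 0.089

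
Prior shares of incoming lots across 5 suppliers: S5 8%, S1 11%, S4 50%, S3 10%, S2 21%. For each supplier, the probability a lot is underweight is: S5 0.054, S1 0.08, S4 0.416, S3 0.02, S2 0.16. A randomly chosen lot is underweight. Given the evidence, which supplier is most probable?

S4

By Bayes' rule, posterior ∝ prior × likelihood:
  S5: 0.08 × 0.054 = 0.00432
  S1: 0.11 × 0.08 = 0.0088
  S4: 0.5 × 0.416 = 0.208
  S3: 0.1 × 0.02 = 0.002
  S2: 0.21 × 0.16 = 0.0336
Sum = 0.25672.
Largest term belongs to S4, so S4 is most probable.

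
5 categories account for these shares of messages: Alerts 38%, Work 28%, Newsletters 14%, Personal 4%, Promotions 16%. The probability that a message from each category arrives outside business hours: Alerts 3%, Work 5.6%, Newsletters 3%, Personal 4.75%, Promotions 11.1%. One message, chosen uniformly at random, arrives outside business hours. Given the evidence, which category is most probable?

Promotions

Unnormalized posteriors (prior × likelihood):
  Alerts: 0.38 × 0.03 = 0.0114
  Work: 0.28 × 0.056 = 0.01568
  Newsletters: 0.14 × 0.03 = 0.0042
  Personal: 0.04 × 0.0475 = 0.0019
  Promotions: 0.16 × 0.111 = 0.01776
Sum = 0.05094.
Largest term belongs to Promotions, so Promotions is most probable.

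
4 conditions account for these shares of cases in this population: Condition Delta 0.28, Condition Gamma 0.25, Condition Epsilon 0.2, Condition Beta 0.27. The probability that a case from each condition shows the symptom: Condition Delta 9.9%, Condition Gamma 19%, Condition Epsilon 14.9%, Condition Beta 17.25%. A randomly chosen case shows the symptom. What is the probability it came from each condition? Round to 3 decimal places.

Condition Delta 0.183, Condition Gamma 0.313, Condition Epsilon 0.197, Condition Beta 0.307

Prior × likelihood for each hypothesis:
  Condition Delta: 0.28 × 0.099 = 0.02772
  Condition Gamma: 0.25 × 0.19 = 0.0475
  Condition Epsilon: 0.2 × 0.149 = 0.0298
  Condition Beta: 0.27 × 0.1725 = 0.046575
Sum = 0.151595.
P(Condition Delta | symptomatic) = 0.02772/0.151595 ≈ 0.183
P(Condition Gamma | symptomatic) = 0.0475/0.151595 ≈ 0.313
P(Condition Epsilon | symptomatic) = 0.0298/0.151595 ≈ 0.197
P(Condition Beta | symptomatic) = 0.046575/0.151595 ≈ 0.307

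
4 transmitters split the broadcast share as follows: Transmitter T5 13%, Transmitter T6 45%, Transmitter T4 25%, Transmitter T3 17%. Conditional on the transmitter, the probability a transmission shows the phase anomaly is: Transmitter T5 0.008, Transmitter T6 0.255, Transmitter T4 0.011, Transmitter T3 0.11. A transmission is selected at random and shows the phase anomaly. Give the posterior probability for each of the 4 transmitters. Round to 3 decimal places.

Prior × likelihood for each hypothesis:
  Transmitter T5: 0.13 × 0.008 = 0.00104
  Transmitter T6: 0.45 × 0.255 = 0.11475
  Transmitter T4: 0.25 × 0.011 = 0.00275
  Transmitter T3: 0.17 × 0.11 = 0.0187
Normalizing constant = 0.13724.
P(Transmitter T5 | anomaly) = 0.00104/0.13724 ≈ 0.008
P(Transmitter T6 | anomaly) = 0.11475/0.13724 ≈ 0.836
P(Transmitter T4 | anomaly) = 0.00275/0.13724 ≈ 0.020
P(Transmitter T3 | anomaly) = 0.0187/0.13724 ≈ 0.136

Transmitter T5 0.008, Transmitter T6 0.836, Transmitter T4 0.020, Transmitter T3 0.136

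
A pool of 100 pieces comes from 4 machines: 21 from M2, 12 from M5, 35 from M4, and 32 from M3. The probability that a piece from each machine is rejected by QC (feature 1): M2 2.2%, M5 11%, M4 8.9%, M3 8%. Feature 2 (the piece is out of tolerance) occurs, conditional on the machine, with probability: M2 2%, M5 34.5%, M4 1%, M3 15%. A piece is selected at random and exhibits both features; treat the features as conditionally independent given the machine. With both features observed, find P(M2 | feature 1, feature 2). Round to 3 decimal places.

Unnormalized posteriors (prior × likelihood):
  M2: 0.21 × 0.022 × 0.02 = 0.0000924
  M5: 0.12 × 0.11 × 0.345 = 0.004554
  M4: 0.35 × 0.089 × 0.01 = 0.0003115
  M3: 0.32 × 0.08 × 0.15 = 0.00384
Sum = 0.0087979.
P(M2 | evidence) = 0.0000924 / 0.0087979 ≈ 0.011.

0.011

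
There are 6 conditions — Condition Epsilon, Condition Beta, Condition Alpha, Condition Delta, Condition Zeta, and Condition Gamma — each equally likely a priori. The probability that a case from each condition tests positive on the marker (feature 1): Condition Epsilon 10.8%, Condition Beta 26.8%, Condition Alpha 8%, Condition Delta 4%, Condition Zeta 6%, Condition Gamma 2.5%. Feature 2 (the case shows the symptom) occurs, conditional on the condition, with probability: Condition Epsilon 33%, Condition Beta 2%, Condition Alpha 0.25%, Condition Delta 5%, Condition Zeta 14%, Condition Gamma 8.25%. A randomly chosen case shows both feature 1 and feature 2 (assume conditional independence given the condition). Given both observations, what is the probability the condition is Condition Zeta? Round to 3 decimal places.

Since the prior is uniform, the posterior is proportional to the likelihood:
  Condition Epsilon: 0.108 × 0.33 = 0.03564
  Condition Beta: 0.268 × 0.02 = 0.00536
  Condition Alpha: 0.08 × 0.0025 = 0.0002
  Condition Delta: 0.04 × 0.05 = 0.002
  Condition Zeta: 0.06 × 0.14 = 0.0084
  Condition Gamma: 0.025 × 0.0825 = 0.0020625
Sum = 0.0536625.
P(Condition Zeta | evidence) = 0.0084 / 0.0536625 ≈ 0.157.

0.157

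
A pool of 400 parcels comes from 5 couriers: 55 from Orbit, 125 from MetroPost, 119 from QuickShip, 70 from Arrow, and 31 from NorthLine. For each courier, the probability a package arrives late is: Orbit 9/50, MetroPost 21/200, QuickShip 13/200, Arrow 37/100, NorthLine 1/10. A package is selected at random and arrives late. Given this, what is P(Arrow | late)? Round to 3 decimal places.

0.433

By Bayes' rule, posterior ∝ prior × likelihood:
  Orbit: 0.1375 × 0.18 = 0.02475
  MetroPost: 0.3125 × 0.105 = 0.0328125
  QuickShip: 0.2975 × 0.065 = 0.0193375
  Arrow: 0.175 × 0.37 = 0.06475
  NorthLine: 0.0775 × 0.1 = 0.00775
Total = 0.1494.
P(Arrow | evidence) = 0.06475 / 0.1494 ≈ 0.433.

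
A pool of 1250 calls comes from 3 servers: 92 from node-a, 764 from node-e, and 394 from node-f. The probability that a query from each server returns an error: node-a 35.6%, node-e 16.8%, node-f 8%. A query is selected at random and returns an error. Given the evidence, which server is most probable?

node-e

Prior × likelihood for each hypothesis:
  node-a: 0.0736 × 0.356 = 0.0262016
  node-e: 0.6112 × 0.168 = 0.1026816
  node-f: 0.3152 × 0.08 = 0.025216
Total = 0.1540992.
Largest term belongs to node-e, so node-e is most probable.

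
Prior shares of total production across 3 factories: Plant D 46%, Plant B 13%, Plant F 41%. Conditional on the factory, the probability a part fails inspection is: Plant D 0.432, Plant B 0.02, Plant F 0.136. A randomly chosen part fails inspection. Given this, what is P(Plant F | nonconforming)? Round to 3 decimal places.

0.217

By Bayes' rule, posterior ∝ prior × likelihood:
  Plant D: 0.46 × 0.432 = 0.19872
  Plant B: 0.13 × 0.02 = 0.0026
  Plant F: 0.41 × 0.136 = 0.05576
Sum = 0.25708.
P(Plant F | evidence) = 0.05576 / 0.25708 ≈ 0.217.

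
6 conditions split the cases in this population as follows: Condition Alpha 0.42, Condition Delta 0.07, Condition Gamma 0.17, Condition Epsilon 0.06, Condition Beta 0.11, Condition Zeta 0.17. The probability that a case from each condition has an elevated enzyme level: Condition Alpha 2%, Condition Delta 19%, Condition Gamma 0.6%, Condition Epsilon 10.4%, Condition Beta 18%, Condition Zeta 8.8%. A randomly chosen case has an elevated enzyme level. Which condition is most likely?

Condition Beta

Compute prior × likelihood for every hypothesis:
  Condition Alpha: 0.42 × 0.02 = 0.0084
  Condition Delta: 0.07 × 0.19 = 0.0133
  Condition Gamma: 0.17 × 0.006 = 0.00102
  Condition Epsilon: 0.06 × 0.104 = 0.00624
  Condition Beta: 0.11 × 0.18 = 0.0198
  Condition Zeta: 0.17 × 0.088 = 0.01496
Normalizing constant = 0.06372.
Largest term belongs to Condition Beta, so Condition Beta is most probable.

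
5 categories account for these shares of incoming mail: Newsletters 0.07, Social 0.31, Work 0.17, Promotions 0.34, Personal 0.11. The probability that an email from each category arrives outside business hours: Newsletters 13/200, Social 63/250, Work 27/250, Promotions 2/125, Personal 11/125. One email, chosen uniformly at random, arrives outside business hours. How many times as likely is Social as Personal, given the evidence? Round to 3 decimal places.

Compute prior × likelihood for every hypothesis:
  Newsletters: 0.07 × 0.065 = 0.00455
  Social: 0.31 × 0.252 = 0.07812
  Work: 0.17 × 0.108 = 0.01836
  Promotions: 0.34 × 0.016 = 0.00544
  Personal: 0.11 × 0.088 = 0.00968
Sum = 0.11615.
The ratio is 0.07812 / 0.00968 (the normalizer cancels) = 8.070.

8.070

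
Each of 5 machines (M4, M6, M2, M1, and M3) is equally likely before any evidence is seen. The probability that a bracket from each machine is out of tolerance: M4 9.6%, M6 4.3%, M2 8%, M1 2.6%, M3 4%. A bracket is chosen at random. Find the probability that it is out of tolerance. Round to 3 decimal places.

Since the prior is uniform, the posterior is proportional to the likelihood:
  M4: 0.096
  M6: 0.043
  M2: 0.08
  M1: 0.026
  M3: 0.04
P(oversize) = (1/5) × (0.096 + 0.043 + 0.08 + 0.026 + 0.04) = 0.285/5 ≈ 0.057.

0.057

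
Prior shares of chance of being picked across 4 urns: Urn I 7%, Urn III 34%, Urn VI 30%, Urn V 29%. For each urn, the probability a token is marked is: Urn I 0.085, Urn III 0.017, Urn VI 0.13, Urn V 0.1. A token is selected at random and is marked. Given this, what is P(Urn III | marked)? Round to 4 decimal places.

By Bayes' rule, posterior ∝ prior × likelihood:
  Urn I: 0.07 × 0.085 = 0.00595
  Urn III: 0.34 × 0.017 = 0.00578
  Urn VI: 0.3 × 0.13 = 0.039
  Urn V: 0.29 × 0.1 = 0.029
Sum = 0.07973.
P(Urn III | evidence) = 0.00578 / 0.07973 ≈ 0.0725.

0.0725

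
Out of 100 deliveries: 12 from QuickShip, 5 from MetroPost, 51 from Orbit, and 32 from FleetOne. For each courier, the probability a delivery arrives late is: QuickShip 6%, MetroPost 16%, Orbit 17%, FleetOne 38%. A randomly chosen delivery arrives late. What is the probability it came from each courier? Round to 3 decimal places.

QuickShip 0.032, MetroPost 0.036, Orbit 0.388, FleetOne 0.544

Prior × likelihood for each hypothesis:
  QuickShip: 0.12 × 0.06 = 0.0072
  MetroPost: 0.05 × 0.16 = 0.008
  Orbit: 0.51 × 0.17 = 0.0867
  FleetOne: 0.32 × 0.38 = 0.1216
Normalizing constant = 0.2235.
P(QuickShip | late) = 0.0072/0.2235 ≈ 0.032
P(MetroPost | late) = 0.008/0.2235 ≈ 0.036
P(Orbit | late) = 0.0867/0.2235 ≈ 0.388
P(FleetOne | late) = 0.1216/0.2235 ≈ 0.544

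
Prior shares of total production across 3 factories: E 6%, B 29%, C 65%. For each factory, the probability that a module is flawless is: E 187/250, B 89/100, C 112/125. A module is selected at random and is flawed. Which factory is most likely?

C

Taking complements, P(flawed | each) = E 0.252, B 0.11, C 0.104.
Compute prior × likelihood for every hypothesis:
  E: 0.06 × 0.252 = 0.01512
  B: 0.29 × 0.11 = 0.0319
  C: 0.65 × 0.104 = 0.0676
Normalizing constant = 0.11462.
Largest term belongs to C, so C is most probable.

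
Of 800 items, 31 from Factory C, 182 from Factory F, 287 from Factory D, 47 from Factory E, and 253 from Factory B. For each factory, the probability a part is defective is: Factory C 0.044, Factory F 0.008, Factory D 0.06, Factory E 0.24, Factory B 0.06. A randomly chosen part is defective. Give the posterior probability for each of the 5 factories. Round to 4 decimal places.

Factory C 0.0293, Factory F 0.0313, Factory D 0.3703, Factory E 0.2426, Factory B 0.3265

By Bayes' rule, posterior ∝ prior × likelihood:
  Factory C: 0.03875 × 0.044 = 0.001705
  Factory F: 0.2275 × 0.008 = 0.00182
  Factory D: 0.35875 × 0.06 = 0.021525
  Factory E: 0.05875 × 0.24 = 0.0141
  Factory B: 0.31625 × 0.06 = 0.018975
Total = 0.058125.
P(Factory C | defective) = 0.001705/0.058125 ≈ 0.0293
P(Factory F | defective) = 0.00182/0.058125 ≈ 0.0313
P(Factory D | defective) = 0.021525/0.058125 ≈ 0.3703
P(Factory E | defective) = 0.0141/0.058125 ≈ 0.2426
P(Factory B | defective) = 0.018975/0.058125 ≈ 0.3265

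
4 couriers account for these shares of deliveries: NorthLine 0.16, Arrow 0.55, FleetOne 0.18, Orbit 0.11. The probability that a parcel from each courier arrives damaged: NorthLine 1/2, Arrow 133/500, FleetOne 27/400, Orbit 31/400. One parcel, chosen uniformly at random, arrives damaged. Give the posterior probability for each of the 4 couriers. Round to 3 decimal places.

Prior × likelihood for each hypothesis:
  NorthLine: 0.16 × 0.5 = 0.08
  Arrow: 0.55 × 0.266 = 0.1463
  FleetOne: 0.18 × 0.0675 = 0.01215
  Orbit: 0.11 × 0.0775 = 0.008525
Normalizing constant = 0.246975.
P(NorthLine | damaged) = 0.08/0.246975 ≈ 0.324
P(Arrow | damaged) = 0.1463/0.246975 ≈ 0.592
P(FleetOne | damaged) = 0.01215/0.246975 ≈ 0.049
P(Orbit | damaged) = 0.008525/0.246975 ≈ 0.035

NorthLine 0.324, Arrow 0.592, FleetOne 0.049, Orbit 0.035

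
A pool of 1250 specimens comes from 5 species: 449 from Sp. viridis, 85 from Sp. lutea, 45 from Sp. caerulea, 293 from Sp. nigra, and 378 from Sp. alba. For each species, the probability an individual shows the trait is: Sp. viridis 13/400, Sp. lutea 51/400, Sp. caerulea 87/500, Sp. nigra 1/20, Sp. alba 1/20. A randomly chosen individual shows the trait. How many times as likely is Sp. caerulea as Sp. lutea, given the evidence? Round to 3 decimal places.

Prior × likelihood for each hypothesis:
  Sp. viridis: 0.3592 × 0.0325 = 0.011674
  Sp. lutea: 0.068 × 0.1275 = 0.00867
  Sp. caerulea: 0.036 × 0.174 = 0.006264
  Sp. nigra: 0.2344 × 0.05 = 0.01172
  Sp. alba: 0.3024 × 0.05 = 0.01512
Total = 0.053448.
The ratio is 0.006264 / 0.00867 (the normalizer cancels) = 0.722.

0.722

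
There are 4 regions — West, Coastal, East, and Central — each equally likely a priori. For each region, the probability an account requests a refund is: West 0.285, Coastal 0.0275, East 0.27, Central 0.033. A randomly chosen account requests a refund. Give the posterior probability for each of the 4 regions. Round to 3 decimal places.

With a uniform prior (1/4 each), posterior ∝ likelihood:
  West: 0.285
  Coastal: 0.0275
  East: 0.27
  Central: 0.033
Sum = 0.6155.
P(West | refund) = 0.285/0.6155 ≈ 0.463
P(Coastal | refund) = 0.0275/0.6155 ≈ 0.045
P(East | refund) = 0.27/0.6155 ≈ 0.439
P(Central | refund) = 0.033/0.6155 ≈ 0.054

West 0.463, Coastal 0.045, East 0.439, Central 0.054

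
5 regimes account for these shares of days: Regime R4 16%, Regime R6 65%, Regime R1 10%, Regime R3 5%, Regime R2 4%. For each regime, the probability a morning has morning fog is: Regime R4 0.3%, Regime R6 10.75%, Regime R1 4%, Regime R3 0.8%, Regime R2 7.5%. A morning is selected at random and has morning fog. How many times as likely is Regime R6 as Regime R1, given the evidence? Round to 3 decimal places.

Unnormalized posteriors (prior × likelihood):
  Regime R4: 0.16 × 0.003 = 0.00048
  Regime R6: 0.65 × 0.1075 = 0.069875
  Regime R1: 0.1 × 0.04 = 0.004
  Regime R3: 0.05 × 0.008 = 0.0004
  Regime R2: 0.04 × 0.075 = 0.003
Normalizing constant = 0.077755.
The ratio is 0.069875 / 0.004 (the normalizer cancels) = 17.469.

17.469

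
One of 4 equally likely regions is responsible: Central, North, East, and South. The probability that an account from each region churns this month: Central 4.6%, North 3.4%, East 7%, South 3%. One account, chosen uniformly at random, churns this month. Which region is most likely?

East

Since the prior is uniform, the posterior is proportional to the likelihood:
  Central: 0.046
  North: 0.034
  East: 0.07
  South: 0.03
Sum = 0.18.
Largest term belongs to East, so East is most probable.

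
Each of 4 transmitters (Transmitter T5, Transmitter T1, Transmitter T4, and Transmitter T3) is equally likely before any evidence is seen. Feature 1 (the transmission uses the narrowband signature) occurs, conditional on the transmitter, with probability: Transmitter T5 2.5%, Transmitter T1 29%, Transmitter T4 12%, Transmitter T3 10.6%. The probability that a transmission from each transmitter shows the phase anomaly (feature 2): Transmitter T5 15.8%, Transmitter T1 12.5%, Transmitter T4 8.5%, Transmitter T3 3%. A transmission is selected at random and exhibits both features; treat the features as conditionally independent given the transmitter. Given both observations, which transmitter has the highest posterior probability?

Transmitter T1

With a uniform prior (1/4 each), posterior ∝ likelihood:
  Transmitter T5: 0.025 × 0.158 = 0.00395
  Transmitter T1: 0.29 × 0.125 = 0.03625
  Transmitter T4: 0.12 × 0.085 = 0.0102
  Transmitter T3: 0.106 × 0.03 = 0.00318
Sum = 0.05358.
Largest term belongs to Transmitter T1, so Transmitter T1 is most probable.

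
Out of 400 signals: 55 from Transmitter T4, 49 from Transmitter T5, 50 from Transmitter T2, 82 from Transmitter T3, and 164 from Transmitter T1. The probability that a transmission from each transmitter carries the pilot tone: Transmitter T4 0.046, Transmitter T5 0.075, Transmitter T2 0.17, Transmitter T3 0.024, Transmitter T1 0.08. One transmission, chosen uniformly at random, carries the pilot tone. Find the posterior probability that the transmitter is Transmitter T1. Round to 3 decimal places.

Prior × likelihood for each hypothesis:
  Transmitter T4: 0.1375 × 0.046 = 0.006325
  Transmitter T5: 0.1225 × 0.075 = 0.0091875
  Transmitter T2: 0.125 × 0.17 = 0.02125
  Transmitter T3: 0.205 × 0.024 = 0.00492
  Transmitter T1: 0.41 × 0.08 = 0.0328
Sum = 0.0744825.
P(Transmitter T1 | evidence) = 0.0328 / 0.0744825 ≈ 0.440.

0.440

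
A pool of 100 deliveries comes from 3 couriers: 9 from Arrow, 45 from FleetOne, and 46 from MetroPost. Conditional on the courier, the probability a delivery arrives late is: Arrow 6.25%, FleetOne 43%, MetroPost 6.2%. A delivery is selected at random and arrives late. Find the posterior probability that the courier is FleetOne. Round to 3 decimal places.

0.850

Compute prior × likelihood for every hypothesis:
  Arrow: 0.09 × 0.0625 = 0.005625
  FleetOne: 0.45 × 0.43 = 0.1935
  MetroPost: 0.46 × 0.062 = 0.02852
Total = 0.227645.
P(FleetOne | evidence) = 0.1935 / 0.227645 ≈ 0.850.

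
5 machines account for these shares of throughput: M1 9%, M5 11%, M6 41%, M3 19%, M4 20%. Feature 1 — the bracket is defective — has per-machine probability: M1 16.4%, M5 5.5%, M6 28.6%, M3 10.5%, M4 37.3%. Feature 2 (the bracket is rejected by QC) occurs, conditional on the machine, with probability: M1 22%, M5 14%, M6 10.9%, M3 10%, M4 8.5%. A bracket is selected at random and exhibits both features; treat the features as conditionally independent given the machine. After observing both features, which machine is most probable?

M6

By Bayes' rule, posterior ∝ prior × likelihood:
  M1: 0.09 × 0.164 × 0.22 = 0.0032472
  M5: 0.11 × 0.055 × 0.14 = 0.000847
  M6: 0.41 × 0.286 × 0.109 = 0.01278134
  M3: 0.19 × 0.105 × 0.1 = 0.001995
  M4: 0.2 × 0.373 × 0.085 = 0.006341
Sum = 0.02521154.
Largest term belongs to M6, so M6 is most probable.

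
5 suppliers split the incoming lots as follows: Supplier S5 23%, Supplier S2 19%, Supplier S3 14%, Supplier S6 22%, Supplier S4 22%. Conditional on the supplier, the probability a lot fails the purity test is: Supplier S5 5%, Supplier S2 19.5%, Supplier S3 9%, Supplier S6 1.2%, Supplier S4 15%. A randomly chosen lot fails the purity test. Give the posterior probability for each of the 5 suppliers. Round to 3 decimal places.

Supplier S5 0.119, Supplier S2 0.383, Supplier S3 0.130, Supplier S6 0.027, Supplier S4 0.341

By Bayes' rule, posterior ∝ prior × likelihood:
  Supplier S5: 0.23 × 0.05 = 0.0115
  Supplier S2: 0.19 × 0.195 = 0.03705
  Supplier S3: 0.14 × 0.09 = 0.0126
  Supplier S6: 0.22 × 0.012 = 0.00264
  Supplier S4: 0.22 × 0.15 = 0.033
Total = 0.09679.
P(Supplier S5 | off-spec) = 0.0115/0.09679 ≈ 0.119
P(Supplier S2 | off-spec) = 0.03705/0.09679 ≈ 0.383
P(Supplier S3 | off-spec) = 0.0126/0.09679 ≈ 0.130
P(Supplier S6 | off-spec) = 0.00264/0.09679 ≈ 0.027
P(Supplier S4 | off-spec) = 0.033/0.09679 ≈ 0.341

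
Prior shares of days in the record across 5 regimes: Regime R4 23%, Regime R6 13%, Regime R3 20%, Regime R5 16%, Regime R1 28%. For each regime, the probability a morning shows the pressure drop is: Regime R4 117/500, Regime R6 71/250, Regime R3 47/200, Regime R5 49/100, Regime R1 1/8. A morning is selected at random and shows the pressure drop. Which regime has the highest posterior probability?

Compute prior × likelihood for every hypothesis:
  Regime R4: 0.23 × 0.234 = 0.05382
  Regime R6: 0.13 × 0.284 = 0.03692
  Regime R3: 0.2 × 0.235 = 0.047
  Regime R5: 0.16 × 0.49 = 0.0784
  Regime R1: 0.28 × 0.125 = 0.035
Sum = 0.25114.
Largest term belongs to Regime R5, so Regime R5 is most probable.

Regime R5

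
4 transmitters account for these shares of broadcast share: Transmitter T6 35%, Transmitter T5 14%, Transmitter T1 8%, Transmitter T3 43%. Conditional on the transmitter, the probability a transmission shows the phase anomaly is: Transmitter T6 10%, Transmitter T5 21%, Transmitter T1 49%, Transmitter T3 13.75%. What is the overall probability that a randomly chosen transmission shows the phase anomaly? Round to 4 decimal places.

By Bayes' rule, posterior ∝ prior × likelihood:
  Transmitter T6: 0.35 × 0.1 = 0.035
  Transmitter T5: 0.14 × 0.21 = 0.0294
  Transmitter T1: 0.08 × 0.49 = 0.0392
  Transmitter T3: 0.43 × 0.1375 = 0.059125
P(anomaly) = 0.035 + 0.0294 + 0.0392 + 0.059125 = 0.162725 → 0.1627.

0.1627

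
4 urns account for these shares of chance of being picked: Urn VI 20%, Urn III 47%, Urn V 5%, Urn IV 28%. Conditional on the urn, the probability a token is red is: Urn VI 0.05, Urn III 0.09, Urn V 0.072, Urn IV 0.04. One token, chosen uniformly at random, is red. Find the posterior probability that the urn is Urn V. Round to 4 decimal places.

0.0537

Prior × likelihood for each hypothesis:
  Urn VI: 0.2 × 0.05 = 0.01
  Urn III: 0.47 × 0.09 = 0.0423
  Urn V: 0.05 × 0.072 = 0.0036
  Urn IV: 0.28 × 0.04 = 0.0112
Normalizing constant = 0.0671.
P(Urn V | evidence) = 0.0036 / 0.0671 ≈ 0.0537.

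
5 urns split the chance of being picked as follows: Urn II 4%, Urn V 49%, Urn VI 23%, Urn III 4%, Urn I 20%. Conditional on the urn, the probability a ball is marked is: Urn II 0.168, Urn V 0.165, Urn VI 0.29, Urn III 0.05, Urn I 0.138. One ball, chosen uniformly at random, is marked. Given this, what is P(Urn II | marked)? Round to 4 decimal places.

Compute prior × likelihood for every hypothesis:
  Urn II: 0.04 × 0.168 = 0.00672
  Urn V: 0.49 × 0.165 = 0.08085
  Urn VI: 0.23 × 0.29 = 0.0667
  Urn III: 0.04 × 0.05 = 0.002
  Urn I: 0.2 × 0.138 = 0.0276
Normalizing constant = 0.18387.
P(Urn II | evidence) = 0.00672 / 0.18387 ≈ 0.0365.

0.0365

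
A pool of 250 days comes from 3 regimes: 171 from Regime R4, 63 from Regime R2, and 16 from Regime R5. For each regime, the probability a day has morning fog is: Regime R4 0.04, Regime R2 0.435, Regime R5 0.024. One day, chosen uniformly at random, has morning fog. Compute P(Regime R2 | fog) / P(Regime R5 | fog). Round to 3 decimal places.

71.367

Unnormalized posteriors (prior × likelihood):
  Regime R4: 0.684 × 0.04 = 0.02736
  Regime R2: 0.252 × 0.435 = 0.10962
  Regime R5: 0.064 × 0.024 = 0.001536
Total = 0.138516.
The ratio is 0.10962 / 0.001536 (the normalizer cancels) = 71.367.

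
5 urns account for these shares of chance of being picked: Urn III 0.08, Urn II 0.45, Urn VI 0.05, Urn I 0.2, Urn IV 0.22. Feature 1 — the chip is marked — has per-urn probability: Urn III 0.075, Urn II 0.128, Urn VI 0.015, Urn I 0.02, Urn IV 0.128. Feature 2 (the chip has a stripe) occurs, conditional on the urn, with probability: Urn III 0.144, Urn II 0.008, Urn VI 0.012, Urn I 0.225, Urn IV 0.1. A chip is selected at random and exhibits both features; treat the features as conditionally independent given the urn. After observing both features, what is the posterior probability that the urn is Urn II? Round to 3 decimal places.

Unnormalized posteriors (prior × likelihood):
  Urn III: 0.08 × 0.075 × 0.144 = 0.000864
  Urn II: 0.45 × 0.128 × 0.008 = 0.0004608
  Urn VI: 0.05 × 0.015 × 0.012 = 0.000009
  Urn I: 0.2 × 0.02 × 0.225 = 0.0009
  Urn IV: 0.22 × 0.128 × 0.1 = 0.002816
Sum = 0.0050498.
P(Urn II | evidence) = 0.0004608 / 0.0050498 ≈ 0.091.

0.091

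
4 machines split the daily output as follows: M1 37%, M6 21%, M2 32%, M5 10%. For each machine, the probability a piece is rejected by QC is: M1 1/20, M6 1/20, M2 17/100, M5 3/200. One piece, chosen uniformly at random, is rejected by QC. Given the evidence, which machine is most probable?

Compute prior × likelihood for every hypothesis:
  M1: 0.37 × 0.05 = 0.0185
  M6: 0.21 × 0.05 = 0.0105
  M2: 0.32 × 0.17 = 0.0544
  M5: 0.1 × 0.015 = 0.0015
Sum = 0.0849.
Largest term belongs to M2, so M2 is most probable.

M2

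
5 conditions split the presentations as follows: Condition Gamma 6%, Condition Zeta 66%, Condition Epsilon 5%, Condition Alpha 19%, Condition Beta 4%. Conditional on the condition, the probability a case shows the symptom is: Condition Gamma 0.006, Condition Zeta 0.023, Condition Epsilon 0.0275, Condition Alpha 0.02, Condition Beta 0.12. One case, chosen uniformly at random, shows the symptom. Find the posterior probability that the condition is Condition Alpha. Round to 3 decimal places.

0.149

Prior × likelihood for each hypothesis:
  Condition Gamma: 0.06 × 0.006 = 0.00036
  Condition Zeta: 0.66 × 0.023 = 0.01518
  Condition Epsilon: 0.05 × 0.0275 = 0.001375
  Condition Alpha: 0.19 × 0.02 = 0.0038
  Condition Beta: 0.04 × 0.12 = 0.0048
Normalizing constant = 0.025515.
P(Condition Alpha | evidence) = 0.0038 / 0.025515 ≈ 0.149.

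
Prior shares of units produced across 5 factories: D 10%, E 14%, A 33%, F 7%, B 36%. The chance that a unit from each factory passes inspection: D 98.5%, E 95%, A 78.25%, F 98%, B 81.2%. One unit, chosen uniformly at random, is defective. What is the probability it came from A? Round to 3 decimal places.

0.481

Taking complements, P(defective | each) = D 0.015, E 0.05, A 0.2175, F 0.02, B 0.188.
Unnormalized posteriors (prior × likelihood):
  D: 0.1 × 0.015 = 0.0015
  E: 0.14 × 0.05 = 0.007
  A: 0.33 × 0.2175 = 0.071775
  F: 0.07 × 0.02 = 0.0014
  B: 0.36 × 0.188 = 0.06768
Normalizing constant = 0.149355.
P(A | evidence) = 0.071775 / 0.149355 ≈ 0.481.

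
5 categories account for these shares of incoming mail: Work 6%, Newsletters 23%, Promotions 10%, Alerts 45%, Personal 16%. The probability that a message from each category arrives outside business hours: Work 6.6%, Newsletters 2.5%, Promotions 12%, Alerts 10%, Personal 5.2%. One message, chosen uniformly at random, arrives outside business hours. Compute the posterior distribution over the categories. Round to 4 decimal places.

Work 0.0528, Newsletters 0.0766, Promotions 0.1599, Alerts 0.5998, Personal 0.1109

By Bayes' rule, posterior ∝ prior × likelihood:
  Work: 0.06 × 0.066 = 0.00396
  Newsletters: 0.23 × 0.025 = 0.00575
  Promotions: 0.1 × 0.12 = 0.012
  Alerts: 0.45 × 0.1 = 0.045
  Personal: 0.16 × 0.052 = 0.00832
Normalizing constant = 0.07503.
P(Work | off-hours) = 0.00396/0.07503 ≈ 0.0528
P(Newsletters | off-hours) = 0.00575/0.07503 ≈ 0.0766
P(Promotions | off-hours) = 0.012/0.07503 ≈ 0.1599
P(Alerts | off-hours) = 0.045/0.07503 ≈ 0.5998
P(Personal | off-hours) = 0.00832/0.07503 ≈ 0.1109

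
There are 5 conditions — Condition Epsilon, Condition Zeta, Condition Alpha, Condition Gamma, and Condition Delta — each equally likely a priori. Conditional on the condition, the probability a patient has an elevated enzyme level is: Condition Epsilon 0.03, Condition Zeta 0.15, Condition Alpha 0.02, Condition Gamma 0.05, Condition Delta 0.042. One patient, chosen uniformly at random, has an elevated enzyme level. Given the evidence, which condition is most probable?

Condition Zeta

With a uniform prior (1/5 each), posterior ∝ likelihood:
  Condition Epsilon: 0.03
  Condition Zeta: 0.15
  Condition Alpha: 0.02
  Condition Gamma: 0.05
  Condition Delta: 0.042
Normalizing constant = 0.292.
Largest term belongs to Condition Zeta, so Condition Zeta is most probable.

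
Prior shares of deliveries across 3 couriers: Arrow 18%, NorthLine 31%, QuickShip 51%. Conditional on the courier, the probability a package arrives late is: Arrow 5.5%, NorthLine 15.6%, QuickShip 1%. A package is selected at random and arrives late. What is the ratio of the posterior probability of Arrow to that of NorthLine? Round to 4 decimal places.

0.2047

By Bayes' rule, posterior ∝ prior × likelihood:
  Arrow: 0.18 × 0.055 = 0.0099
  NorthLine: 0.31 × 0.156 = 0.04836
  QuickShip: 0.51 × 0.01 = 0.0051
Normalizing constant = 0.06336.
The ratio is 0.0099 / 0.04836 (the normalizer cancels) = 0.2047.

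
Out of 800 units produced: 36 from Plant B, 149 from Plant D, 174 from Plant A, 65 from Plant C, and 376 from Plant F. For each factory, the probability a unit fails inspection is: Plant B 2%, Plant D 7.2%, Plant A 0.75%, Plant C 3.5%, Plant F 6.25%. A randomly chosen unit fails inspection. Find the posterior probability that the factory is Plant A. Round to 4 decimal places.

Unnormalized posteriors (prior × likelihood):
  Plant B: 0.045 × 0.02 = 0.0009
  Plant D: 0.18625 × 0.072 = 0.01341
  Plant A: 0.2175 × 0.0075 = 0.00163125
  Plant C: 0.08125 × 0.035 = 0.00284375
  Plant F: 0.47 × 0.0625 = 0.029375
Total = 0.04816.
P(Plant A | evidence) = 0.00163125 / 0.04816 ≈ 0.0339.

0.0339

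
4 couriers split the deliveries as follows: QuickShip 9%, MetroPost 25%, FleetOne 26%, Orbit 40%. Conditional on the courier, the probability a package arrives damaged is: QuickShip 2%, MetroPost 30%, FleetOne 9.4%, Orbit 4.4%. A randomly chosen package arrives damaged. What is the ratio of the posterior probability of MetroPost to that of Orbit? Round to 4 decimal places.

By Bayes' rule, posterior ∝ prior × likelihood:
  QuickShip: 0.09 × 0.02 = 0.0018
  MetroPost: 0.25 × 0.3 = 0.075
  FleetOne: 0.26 × 0.094 = 0.02444
  Orbit: 0.4 × 0.044 = 0.0176
Total = 0.11884.
The ratio is 0.075 / 0.0176 (the normalizer cancels) = 4.2614.

4.2614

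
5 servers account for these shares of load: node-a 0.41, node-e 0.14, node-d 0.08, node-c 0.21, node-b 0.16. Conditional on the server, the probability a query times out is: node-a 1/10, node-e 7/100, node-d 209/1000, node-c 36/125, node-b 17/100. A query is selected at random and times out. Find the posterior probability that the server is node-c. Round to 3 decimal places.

Unnormalized posteriors (prior × likelihood):
  node-a: 0.41 × 0.1 = 0.041
  node-e: 0.14 × 0.07 = 0.0098
  node-d: 0.08 × 0.209 = 0.01672
  node-c: 0.21 × 0.288 = 0.06048
  node-b: 0.16 × 0.17 = 0.0272
Total = 0.1552.
P(node-c | evidence) = 0.06048 / 0.1552 ≈ 0.390.

0.390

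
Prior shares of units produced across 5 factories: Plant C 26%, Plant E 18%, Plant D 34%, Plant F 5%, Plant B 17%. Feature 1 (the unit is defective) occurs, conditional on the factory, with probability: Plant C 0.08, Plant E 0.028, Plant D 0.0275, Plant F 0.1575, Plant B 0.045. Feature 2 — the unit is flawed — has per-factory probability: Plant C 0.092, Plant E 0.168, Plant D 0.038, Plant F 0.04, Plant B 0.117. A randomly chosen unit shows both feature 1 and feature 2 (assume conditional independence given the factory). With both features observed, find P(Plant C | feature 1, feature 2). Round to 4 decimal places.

0.4424

By Bayes' rule, posterior ∝ prior × likelihood:
  Plant C: 0.26 × 0.08 × 0.092 = 0.0019136
  Plant E: 0.18 × 0.028 × 0.168 = 0.00084672
  Plant D: 0.34 × 0.0275 × 0.038 = 0.0003553
  Plant F: 0.05 × 0.1575 × 0.04 = 0.000315
  Plant B: 0.17 × 0.045 × 0.117 = 0.00089505
Normalizing constant = 0.00432567.
P(Plant C | evidence) = 0.0019136 / 0.00432567 ≈ 0.4424.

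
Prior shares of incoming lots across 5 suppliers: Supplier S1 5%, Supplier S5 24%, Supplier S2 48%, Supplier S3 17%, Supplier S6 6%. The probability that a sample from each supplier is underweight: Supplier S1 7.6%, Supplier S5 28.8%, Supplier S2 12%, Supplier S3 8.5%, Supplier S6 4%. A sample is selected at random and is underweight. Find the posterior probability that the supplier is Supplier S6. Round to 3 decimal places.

0.016

Prior × likelihood for each hypothesis:
  Supplier S1: 0.05 × 0.076 = 0.0038
  Supplier S5: 0.24 × 0.288 = 0.06912
  Supplier S2: 0.48 × 0.12 = 0.0576
  Supplier S3: 0.17 × 0.085 = 0.01445
  Supplier S6: 0.06 × 0.04 = 0.0024
Normalizing constant = 0.14737.
P(Supplier S6 | evidence) = 0.0024 / 0.14737 ≈ 0.016.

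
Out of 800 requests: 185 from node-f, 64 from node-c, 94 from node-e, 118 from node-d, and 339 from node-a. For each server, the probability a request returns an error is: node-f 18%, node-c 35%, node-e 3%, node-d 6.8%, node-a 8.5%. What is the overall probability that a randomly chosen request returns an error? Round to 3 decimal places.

Unnormalized posteriors (prior × likelihood):
  node-f: 0.23125 × 0.18 = 0.041625
  node-c: 0.08 × 0.35 = 0.028
  node-e: 0.1175 × 0.03 = 0.003525
  node-d: 0.1475 × 0.068 = 0.01003
  node-a: 0.42375 × 0.085 = 0.03601875
P(error) = 0.041625 + 0.028 + 0.003525 + 0.01003 + 0.03601875 = 0.11919875 → 0.119.

0.119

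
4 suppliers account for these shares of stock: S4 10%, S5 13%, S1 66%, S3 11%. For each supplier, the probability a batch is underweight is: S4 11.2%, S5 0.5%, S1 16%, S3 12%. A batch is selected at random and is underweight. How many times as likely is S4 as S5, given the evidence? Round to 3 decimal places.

17.231

Compute prior × likelihood for every hypothesis:
  S4: 0.1 × 0.112 = 0.0112
  S5: 0.13 × 0.005 = 0.00065
  S1: 0.66 × 0.16 = 0.1056
  S3: 0.11 × 0.12 = 0.0132
Sum = 0.13065.
The ratio is 0.0112 / 0.00065 (the normalizer cancels) = 17.231.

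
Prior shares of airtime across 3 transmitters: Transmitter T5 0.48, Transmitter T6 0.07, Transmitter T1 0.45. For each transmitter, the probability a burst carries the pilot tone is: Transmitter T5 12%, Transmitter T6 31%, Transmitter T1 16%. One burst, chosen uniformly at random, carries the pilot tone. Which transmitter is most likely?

By Bayes' rule, posterior ∝ prior × likelihood:
  Transmitter T5: 0.48 × 0.12 = 0.0576
  Transmitter T6: 0.07 × 0.31 = 0.0217
  Transmitter T1: 0.45 × 0.16 = 0.072
Normalizing constant = 0.1513.
Largest term belongs to Transmitter T1, so Transmitter T1 is most probable.

Transmitter T1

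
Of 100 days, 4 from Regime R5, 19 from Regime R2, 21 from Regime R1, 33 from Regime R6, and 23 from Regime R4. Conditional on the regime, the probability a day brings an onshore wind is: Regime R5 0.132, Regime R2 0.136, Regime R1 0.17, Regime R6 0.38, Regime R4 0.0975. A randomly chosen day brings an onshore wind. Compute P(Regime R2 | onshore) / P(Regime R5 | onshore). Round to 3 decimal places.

4.894

By Bayes' rule, posterior ∝ prior × likelihood:
  Regime R5: 0.04 × 0.132 = 0.00528
  Regime R2: 0.19 × 0.136 = 0.02584
  Regime R1: 0.21 × 0.17 = 0.0357
  Regime R6: 0.33 × 0.38 = 0.1254
  Regime R4: 0.23 × 0.0975 = 0.022425
Normalizing constant = 0.214645.
The ratio is 0.02584 / 0.00528 (the normalizer cancels) = 4.894.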